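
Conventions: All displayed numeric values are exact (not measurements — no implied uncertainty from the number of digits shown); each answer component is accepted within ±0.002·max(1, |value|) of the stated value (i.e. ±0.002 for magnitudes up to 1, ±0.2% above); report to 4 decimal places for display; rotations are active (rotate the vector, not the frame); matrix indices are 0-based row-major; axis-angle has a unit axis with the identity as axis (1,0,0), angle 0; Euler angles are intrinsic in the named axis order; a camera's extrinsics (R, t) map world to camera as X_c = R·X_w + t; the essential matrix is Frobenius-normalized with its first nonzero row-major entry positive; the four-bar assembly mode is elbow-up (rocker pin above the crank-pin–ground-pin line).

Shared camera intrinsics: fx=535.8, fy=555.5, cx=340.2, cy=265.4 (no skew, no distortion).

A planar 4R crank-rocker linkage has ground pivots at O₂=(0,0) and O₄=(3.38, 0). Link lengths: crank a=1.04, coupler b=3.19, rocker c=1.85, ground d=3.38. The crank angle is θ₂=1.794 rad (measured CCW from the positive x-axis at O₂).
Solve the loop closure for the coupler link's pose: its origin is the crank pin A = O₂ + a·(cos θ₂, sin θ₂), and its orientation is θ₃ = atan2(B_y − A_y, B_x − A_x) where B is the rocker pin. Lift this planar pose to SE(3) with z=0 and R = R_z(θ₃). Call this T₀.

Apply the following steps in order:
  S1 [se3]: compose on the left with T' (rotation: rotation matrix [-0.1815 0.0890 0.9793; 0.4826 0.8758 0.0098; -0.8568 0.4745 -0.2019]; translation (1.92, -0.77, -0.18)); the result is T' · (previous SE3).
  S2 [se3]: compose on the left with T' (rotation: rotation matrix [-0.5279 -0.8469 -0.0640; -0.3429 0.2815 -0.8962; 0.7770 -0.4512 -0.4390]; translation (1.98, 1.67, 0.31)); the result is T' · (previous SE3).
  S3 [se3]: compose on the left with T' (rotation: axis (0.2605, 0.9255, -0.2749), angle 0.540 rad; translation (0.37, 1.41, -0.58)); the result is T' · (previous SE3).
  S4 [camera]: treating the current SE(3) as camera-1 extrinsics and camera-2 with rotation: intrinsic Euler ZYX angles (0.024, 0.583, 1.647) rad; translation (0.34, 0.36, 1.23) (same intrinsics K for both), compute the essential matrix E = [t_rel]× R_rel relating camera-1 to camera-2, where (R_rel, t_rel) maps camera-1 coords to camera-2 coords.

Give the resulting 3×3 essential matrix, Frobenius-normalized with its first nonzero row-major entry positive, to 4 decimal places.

source (fourbar_fk): coupler pose = R=[0.9710 -0.2393 0.0000; 0.2393 0.9710 0.0000; 0.0000 0.0000 1.0000], t=(-0.2302, 1.0142, 0.0000)
after S1 (compose_se3): R=[-0.1549 0.1299 0.9794; 0.6782 0.7348 0.0098; -0.7184 0.6657 -0.2019], t=(2.0521, 0.0071, 0.4984)
after S2 (compose_se3): R=[-0.4466 -0.7335 -0.5124; 0.8878 -0.4343 -0.1521; -0.1110 -0.5229 0.8452], t=(0.8588, 0.5216, 1.6824)
after S3 (compose_se3): R=[-0.2831 -0.9560 -0.0776; 0.9364 -0.2579 -0.2379; 0.2074 -0.1400 0.9682], t=(1.9899, 1.5428, 0.5147)
after S4 (essential): [0.1107 0.2101 -0.6487; 0.4293 -0.5523 -0.0984; -0.0435 -0.0213 0.1465]

matrix = [0.1107 0.2101 -0.6487; 0.4293 -0.5523 -0.0984; -0.0435 -0.0213 0.1465]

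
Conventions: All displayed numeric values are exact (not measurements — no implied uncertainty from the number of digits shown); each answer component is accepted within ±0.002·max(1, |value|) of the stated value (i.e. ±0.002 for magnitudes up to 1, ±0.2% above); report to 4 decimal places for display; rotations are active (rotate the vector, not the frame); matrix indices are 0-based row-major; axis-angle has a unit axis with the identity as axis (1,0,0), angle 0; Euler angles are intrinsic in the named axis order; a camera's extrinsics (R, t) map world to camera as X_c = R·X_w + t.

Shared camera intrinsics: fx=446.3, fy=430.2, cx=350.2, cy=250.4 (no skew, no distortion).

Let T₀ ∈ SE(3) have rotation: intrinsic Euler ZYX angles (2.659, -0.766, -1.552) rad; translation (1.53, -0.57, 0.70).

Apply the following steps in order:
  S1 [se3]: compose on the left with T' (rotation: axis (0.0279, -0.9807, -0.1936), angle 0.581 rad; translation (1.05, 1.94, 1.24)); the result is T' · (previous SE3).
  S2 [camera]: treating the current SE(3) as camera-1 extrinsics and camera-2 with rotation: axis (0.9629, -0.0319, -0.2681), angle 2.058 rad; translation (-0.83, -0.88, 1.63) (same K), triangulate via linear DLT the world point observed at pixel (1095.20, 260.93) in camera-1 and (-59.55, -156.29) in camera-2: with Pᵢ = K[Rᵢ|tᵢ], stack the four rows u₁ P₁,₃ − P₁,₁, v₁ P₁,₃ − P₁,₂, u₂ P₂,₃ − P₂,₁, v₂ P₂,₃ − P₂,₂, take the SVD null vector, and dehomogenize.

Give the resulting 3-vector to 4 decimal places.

result = (-0.9630, 0.8724, 1.3180)

after S1 (compose_se3): R=[-0.8734 -0.1011 -0.4763; 0.4140 0.3607 -0.8358; 0.2563 -0.9272 -0.2732], t=(1.8937, 1.2152, 2.6251)
after S2 (triangulate): (-0.9630, 0.8724, 1.3180)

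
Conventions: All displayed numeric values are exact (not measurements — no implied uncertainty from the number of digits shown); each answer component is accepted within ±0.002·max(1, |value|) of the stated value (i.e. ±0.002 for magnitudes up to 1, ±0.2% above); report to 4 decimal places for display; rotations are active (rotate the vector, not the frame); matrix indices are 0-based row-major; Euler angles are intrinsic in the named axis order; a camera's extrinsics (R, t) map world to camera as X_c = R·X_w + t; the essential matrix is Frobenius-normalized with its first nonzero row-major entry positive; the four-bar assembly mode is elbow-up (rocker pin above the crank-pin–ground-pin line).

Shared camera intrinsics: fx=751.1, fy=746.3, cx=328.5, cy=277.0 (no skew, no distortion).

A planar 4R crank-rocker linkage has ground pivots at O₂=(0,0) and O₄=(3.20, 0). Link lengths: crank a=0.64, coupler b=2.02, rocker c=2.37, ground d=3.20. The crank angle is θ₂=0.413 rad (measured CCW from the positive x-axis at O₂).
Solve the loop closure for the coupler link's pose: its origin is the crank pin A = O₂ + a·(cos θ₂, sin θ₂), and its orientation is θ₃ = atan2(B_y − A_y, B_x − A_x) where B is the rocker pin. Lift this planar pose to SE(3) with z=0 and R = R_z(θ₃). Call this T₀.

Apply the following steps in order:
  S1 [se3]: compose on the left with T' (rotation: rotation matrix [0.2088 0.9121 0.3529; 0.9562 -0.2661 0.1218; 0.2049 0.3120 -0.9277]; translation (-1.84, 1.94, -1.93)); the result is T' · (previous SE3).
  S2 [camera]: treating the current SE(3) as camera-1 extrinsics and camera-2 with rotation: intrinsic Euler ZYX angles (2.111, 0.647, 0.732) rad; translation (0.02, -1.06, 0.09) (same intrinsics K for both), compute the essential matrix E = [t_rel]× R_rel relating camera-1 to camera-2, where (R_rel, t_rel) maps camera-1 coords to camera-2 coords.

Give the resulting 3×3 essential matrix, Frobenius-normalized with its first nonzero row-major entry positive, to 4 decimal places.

source (fourbar_fk): coupler pose = R=[0.5873 -0.8094 0.0000; 0.8094 0.5873 0.0000; 0.0000 0.0000 1.0000], t=(0.5862, 0.2569, 0.0000)
after S1 (compose_se3): R=[0.8609 0.3666 0.3529; 0.3462 -0.9302 0.1218; 0.3729 0.0173 -0.9277], t=(-1.4833, 2.4322, -1.7297)
after S2 (essential): [0.0101 0.1685 0.2267; -0.0882 -0.3919 -0.5094; -0.6922 -0.0404 0.1363]

matrix = [0.0101 0.1685 0.2267; -0.0882 -0.3919 -0.5094; -0.6922 -0.0404 0.1363]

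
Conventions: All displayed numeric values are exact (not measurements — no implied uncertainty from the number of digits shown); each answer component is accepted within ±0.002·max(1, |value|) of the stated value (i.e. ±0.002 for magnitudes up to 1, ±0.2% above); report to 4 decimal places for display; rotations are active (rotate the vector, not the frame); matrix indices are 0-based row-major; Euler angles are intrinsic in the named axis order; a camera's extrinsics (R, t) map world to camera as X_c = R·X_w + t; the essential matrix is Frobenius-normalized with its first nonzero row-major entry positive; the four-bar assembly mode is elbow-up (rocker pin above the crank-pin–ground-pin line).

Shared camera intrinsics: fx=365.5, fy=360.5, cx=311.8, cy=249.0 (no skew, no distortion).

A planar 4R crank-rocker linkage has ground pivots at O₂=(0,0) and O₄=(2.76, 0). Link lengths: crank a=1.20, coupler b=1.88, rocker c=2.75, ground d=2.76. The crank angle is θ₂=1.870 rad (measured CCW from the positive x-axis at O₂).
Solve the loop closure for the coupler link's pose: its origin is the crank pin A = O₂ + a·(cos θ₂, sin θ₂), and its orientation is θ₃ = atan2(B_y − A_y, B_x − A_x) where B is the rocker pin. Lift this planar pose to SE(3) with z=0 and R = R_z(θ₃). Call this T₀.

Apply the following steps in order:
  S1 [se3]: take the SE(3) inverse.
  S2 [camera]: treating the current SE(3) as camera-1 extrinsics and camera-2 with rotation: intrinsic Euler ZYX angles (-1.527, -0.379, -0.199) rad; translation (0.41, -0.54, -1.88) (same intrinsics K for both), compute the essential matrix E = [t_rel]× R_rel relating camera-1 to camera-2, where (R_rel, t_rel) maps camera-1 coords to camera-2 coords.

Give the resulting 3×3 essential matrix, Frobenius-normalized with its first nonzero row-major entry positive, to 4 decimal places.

source (fourbar_fk): coupler pose = R=[0.8115 -0.5843 0.0000; 0.5843 0.8115 0.0000; 0.0000 0.0000 1.0000], t=(-0.3537, 1.1467, 0.0000)
after S1 (invert_se3): R=[0.8115 0.5843 0.0000; -0.5843 0.8115 0.0000; 0.0000 0.0000 1.0000], t=(-0.3829, -1.1373, 0.0000)
after S2 (essential): [0.4602 -0.3243 -0.1569; 0.4294 0.3040 0.4680; 0.2677 -0.2559 -0.1594]

matrix = [0.4602 -0.3243 -0.1569; 0.4294 0.3040 0.4680; 0.2677 -0.2559 -0.1594]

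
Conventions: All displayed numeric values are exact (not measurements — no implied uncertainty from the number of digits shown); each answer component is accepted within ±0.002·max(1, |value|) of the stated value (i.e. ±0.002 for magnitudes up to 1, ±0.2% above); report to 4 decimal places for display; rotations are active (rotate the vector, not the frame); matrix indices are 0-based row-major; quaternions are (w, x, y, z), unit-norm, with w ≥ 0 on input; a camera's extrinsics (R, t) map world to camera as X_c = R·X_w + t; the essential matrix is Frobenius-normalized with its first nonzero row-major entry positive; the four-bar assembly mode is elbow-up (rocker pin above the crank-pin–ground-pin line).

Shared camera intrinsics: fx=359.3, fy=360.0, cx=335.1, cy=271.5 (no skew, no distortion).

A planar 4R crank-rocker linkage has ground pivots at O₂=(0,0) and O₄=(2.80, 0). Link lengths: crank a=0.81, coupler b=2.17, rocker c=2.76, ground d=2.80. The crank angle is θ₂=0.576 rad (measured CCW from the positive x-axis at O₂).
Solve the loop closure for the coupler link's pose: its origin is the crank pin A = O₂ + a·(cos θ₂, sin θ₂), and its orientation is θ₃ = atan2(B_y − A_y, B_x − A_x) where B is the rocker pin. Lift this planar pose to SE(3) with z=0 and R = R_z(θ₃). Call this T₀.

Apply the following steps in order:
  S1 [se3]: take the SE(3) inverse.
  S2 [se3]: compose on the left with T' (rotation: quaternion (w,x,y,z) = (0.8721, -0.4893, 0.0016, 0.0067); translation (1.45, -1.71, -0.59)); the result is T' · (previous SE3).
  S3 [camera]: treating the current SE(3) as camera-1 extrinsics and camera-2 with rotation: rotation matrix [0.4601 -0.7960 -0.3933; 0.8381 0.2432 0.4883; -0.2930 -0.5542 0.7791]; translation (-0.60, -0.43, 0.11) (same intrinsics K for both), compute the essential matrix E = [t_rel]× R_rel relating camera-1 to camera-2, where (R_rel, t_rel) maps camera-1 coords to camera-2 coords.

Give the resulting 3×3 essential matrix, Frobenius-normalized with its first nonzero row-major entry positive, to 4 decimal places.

source (fourbar_fk): coupler pose = R=[0.3857 -0.9226 0.0000; 0.9226 0.3857 0.0000; 0.0000 0.0000 1.0000], t=(0.6793, 0.4412, 0.0000)
after S1 (invert_se3): R=[0.3857 0.9226 0.0000; -0.9226 0.3857 -0.0000; 0.0000 0.0000 1.0000], t=(-0.6691, 0.4566, 0.0000)
after S2 (compose_se3): R=[0.3979 0.9174 -0.0038; -0.4769 0.2103 0.8534; 0.7838 -0.3378 0.5212], t=(0.7750, -1.4789, -0.9734)
after S3 (essential): [0.3712 0.0335 0.5341; 0.5282 0.2810 -0.3765; 0.1441 0.0073 0.2351]

matrix = [0.3712 0.0335 0.5341; 0.5282 0.2810 -0.3765; 0.1441 0.0073 0.2351]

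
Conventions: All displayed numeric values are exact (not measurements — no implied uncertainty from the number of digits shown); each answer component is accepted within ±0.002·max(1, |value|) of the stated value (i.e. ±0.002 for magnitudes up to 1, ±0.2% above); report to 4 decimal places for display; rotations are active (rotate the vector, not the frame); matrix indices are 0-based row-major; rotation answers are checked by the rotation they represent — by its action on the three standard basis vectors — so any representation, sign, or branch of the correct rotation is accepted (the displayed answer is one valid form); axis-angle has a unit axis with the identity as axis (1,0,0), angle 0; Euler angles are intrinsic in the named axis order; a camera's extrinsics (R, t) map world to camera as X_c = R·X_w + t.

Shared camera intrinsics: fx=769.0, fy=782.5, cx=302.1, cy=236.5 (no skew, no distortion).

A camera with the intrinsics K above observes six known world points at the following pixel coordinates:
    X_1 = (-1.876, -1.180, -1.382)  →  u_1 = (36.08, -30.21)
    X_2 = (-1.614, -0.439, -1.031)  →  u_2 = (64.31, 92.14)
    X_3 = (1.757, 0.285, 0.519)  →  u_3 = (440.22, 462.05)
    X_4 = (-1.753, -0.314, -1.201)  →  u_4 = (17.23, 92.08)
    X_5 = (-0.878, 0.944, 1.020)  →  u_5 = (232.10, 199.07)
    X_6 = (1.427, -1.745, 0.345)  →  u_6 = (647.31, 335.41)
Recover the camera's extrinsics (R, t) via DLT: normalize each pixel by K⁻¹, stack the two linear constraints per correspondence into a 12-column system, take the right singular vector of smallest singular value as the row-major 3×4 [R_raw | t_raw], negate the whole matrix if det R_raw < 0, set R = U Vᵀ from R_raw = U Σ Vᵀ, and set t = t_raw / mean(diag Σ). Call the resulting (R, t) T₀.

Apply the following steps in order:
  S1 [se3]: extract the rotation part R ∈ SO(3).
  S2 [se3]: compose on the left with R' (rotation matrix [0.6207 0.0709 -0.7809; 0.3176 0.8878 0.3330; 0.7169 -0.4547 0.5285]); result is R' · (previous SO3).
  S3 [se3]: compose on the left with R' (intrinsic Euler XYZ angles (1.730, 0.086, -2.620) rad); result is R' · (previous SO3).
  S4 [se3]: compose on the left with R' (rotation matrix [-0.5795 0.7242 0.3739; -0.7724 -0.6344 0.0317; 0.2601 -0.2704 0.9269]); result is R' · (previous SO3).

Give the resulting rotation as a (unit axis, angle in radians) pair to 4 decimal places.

rotation (axis_angle) = ((-0.5848, 0.1702, 0.7931), 3.0929)

source (pnp_recover): camera pose = R=[0.5871 -0.5988 0.5447; 0.8090 0.4586 -0.3678; -0.0296 0.6566 0.7536], t=(-0.0900, 0.3299, 5.3390)
after S1 (rot_of_se3): [0.5871 -0.5988 0.5447; 0.8090 0.4586 -0.3678; -0.0296 0.6566 0.7536]
after S2 (compose_so3): [0.4448 -0.8519 -0.2765; 0.8948 0.4356 0.0974; 0.0374 -0.2907 0.9561]
after S3 (compose_so3): [0.0632 0.9272 0.3693; 0.1264 0.3596 -0.9245; -0.9900 0.1051 -0.0945]
after S4 (compose_so3): [-0.3152 -0.2375 -0.9188; -0.1604 -0.9409 0.2982; -0.9354 0.2413 0.2585]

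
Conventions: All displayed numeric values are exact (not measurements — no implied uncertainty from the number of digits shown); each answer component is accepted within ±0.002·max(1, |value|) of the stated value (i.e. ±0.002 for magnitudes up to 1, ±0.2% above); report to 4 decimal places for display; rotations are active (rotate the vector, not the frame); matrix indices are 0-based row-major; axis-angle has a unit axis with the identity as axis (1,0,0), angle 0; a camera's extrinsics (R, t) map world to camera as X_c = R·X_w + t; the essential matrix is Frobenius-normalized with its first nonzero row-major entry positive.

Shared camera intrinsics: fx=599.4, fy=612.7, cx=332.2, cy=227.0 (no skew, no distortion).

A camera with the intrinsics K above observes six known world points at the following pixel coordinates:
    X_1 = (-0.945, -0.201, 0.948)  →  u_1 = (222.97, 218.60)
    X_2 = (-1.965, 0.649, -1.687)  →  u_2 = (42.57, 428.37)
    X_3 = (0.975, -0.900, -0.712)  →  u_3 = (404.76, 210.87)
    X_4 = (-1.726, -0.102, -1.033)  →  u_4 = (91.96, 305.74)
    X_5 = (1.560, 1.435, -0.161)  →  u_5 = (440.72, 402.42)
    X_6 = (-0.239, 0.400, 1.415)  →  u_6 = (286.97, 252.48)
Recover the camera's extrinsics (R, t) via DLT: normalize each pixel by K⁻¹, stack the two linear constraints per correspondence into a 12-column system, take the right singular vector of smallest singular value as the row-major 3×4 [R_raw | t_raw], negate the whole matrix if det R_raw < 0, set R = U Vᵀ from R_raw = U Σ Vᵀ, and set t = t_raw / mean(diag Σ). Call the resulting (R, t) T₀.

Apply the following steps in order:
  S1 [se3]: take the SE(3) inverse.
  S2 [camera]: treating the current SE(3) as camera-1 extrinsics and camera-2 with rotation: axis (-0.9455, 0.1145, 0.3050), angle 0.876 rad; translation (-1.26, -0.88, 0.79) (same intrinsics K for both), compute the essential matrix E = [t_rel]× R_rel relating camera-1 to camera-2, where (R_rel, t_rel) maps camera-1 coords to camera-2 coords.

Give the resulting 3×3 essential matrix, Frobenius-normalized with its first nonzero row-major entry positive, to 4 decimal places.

matrix = [0.1971 0.6348 -0.1339; -0.4570 0.2315 -0.2239; 0.4550 0.0520 0.1343]

source (pnp_recover): camera pose = R=[0.9998 -0.0166 0.0121; 0.0198 0.9376 -0.3473; -0.0056 0.3474 0.9377], t=(-0.3500, 0.4400, 6.1997)
after S1 (invert_se3): R=[0.9998 0.0198 -0.0056; -0.0166 0.9376 0.3474; 0.0121 -0.3473 0.9377], t=(0.3760, -2.5724, -5.6564)
after S2 (essential): [0.1971 0.6348 -0.1339; -0.4570 0.2315 -0.2239; 0.4550 0.0520 0.1343]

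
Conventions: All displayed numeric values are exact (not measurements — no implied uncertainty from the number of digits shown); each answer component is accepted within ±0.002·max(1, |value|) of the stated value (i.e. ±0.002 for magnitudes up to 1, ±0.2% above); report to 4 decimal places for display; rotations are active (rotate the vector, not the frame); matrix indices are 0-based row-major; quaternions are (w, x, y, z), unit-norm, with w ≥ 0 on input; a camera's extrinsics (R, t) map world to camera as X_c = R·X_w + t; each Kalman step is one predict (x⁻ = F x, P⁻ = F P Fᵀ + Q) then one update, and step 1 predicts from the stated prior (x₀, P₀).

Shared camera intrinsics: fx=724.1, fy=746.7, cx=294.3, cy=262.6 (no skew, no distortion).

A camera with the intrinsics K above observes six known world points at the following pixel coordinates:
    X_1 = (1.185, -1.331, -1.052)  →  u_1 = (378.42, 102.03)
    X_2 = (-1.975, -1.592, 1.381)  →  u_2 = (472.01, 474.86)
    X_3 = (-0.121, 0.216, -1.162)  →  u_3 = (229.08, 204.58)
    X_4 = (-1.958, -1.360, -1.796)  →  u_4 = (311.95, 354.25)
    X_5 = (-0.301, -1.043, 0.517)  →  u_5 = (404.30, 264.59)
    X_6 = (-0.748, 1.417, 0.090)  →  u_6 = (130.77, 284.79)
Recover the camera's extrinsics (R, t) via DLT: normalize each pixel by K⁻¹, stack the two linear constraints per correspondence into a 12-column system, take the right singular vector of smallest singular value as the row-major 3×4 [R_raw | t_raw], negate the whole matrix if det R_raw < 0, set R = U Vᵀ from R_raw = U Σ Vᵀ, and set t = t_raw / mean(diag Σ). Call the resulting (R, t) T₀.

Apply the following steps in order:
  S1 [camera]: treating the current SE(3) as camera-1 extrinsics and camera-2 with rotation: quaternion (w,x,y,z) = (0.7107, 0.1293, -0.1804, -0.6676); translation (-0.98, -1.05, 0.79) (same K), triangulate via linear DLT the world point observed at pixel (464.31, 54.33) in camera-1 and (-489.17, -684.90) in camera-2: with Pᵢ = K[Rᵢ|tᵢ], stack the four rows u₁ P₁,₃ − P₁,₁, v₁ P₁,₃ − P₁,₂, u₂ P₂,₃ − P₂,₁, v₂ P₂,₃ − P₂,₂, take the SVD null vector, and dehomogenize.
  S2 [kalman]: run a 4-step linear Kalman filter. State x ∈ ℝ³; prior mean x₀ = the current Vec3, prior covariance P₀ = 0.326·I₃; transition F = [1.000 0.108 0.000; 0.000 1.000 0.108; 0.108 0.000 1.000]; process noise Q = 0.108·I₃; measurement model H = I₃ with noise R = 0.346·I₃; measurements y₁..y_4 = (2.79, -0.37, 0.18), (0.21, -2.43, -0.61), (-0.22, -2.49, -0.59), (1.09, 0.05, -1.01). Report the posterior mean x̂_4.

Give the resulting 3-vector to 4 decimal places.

source (pnp_recover): camera pose = R=[0.1487 -0.9165 0.3713; -0.9735 -0.0697 0.2178; -0.1737 -0.3938 -0.9026], t=(-0.0600, -0.4600, 6.8704)
after S1 (triangulate): (1.4895, -0.6457, 1.4726)
after S2 (kf_track): (0.6107, -1.0743, -0.4169)

result = (0.6107, -1.0743, -0.4169)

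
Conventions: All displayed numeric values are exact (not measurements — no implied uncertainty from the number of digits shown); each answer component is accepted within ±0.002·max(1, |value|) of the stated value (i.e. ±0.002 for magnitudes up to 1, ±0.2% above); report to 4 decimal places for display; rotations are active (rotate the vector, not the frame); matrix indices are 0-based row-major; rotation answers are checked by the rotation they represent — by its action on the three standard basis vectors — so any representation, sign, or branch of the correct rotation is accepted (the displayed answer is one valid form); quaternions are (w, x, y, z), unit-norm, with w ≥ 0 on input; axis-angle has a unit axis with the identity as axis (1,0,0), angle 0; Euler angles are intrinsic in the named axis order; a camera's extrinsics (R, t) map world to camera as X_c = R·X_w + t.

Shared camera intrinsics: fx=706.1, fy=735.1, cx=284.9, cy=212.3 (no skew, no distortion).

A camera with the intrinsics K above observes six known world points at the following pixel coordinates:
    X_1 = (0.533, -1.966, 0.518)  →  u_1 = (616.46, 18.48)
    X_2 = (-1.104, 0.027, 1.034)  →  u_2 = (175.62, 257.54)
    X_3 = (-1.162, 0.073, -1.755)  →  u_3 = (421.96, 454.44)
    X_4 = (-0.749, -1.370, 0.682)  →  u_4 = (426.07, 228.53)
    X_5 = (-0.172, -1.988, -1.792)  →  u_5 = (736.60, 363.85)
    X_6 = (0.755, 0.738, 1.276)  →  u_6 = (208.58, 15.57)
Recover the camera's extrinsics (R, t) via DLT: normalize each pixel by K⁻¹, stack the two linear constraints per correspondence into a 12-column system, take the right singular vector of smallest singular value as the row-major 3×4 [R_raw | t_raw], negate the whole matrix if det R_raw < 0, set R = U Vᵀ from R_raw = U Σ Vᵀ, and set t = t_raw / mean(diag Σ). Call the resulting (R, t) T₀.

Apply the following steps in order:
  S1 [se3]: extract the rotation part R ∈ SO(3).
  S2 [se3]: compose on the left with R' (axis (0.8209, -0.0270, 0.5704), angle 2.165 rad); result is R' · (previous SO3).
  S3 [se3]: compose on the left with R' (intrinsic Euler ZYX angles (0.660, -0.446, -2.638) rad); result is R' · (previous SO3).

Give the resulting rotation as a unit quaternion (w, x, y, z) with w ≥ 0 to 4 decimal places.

rotation (quat) = (0.7761, 0.5803, -0.1512, 0.1951)

source (pnp_recover): camera pose = R=[0.3764 -0.6766 -0.6328; -0.8323 0.0531 -0.5518; 0.4070 0.7344 -0.5432], t=(0.4600, -0.1000, 5.0499)
after S1 (rot_of_se3): [0.3764 -0.6766 -0.6328; -0.8323 0.0531 -0.5518; 0.4070 0.7344 -0.5432]
after S2 (compose_so3): [0.8952 0.1606 -0.4157; 0.3433 -0.8433 0.4136; -0.2841 -0.5129 -0.8101]
after S3 (compose_so3): [0.8781 -0.4784 -0.0083; 0.1274 0.2503 -0.9598; 0.4612 0.8417 0.2807]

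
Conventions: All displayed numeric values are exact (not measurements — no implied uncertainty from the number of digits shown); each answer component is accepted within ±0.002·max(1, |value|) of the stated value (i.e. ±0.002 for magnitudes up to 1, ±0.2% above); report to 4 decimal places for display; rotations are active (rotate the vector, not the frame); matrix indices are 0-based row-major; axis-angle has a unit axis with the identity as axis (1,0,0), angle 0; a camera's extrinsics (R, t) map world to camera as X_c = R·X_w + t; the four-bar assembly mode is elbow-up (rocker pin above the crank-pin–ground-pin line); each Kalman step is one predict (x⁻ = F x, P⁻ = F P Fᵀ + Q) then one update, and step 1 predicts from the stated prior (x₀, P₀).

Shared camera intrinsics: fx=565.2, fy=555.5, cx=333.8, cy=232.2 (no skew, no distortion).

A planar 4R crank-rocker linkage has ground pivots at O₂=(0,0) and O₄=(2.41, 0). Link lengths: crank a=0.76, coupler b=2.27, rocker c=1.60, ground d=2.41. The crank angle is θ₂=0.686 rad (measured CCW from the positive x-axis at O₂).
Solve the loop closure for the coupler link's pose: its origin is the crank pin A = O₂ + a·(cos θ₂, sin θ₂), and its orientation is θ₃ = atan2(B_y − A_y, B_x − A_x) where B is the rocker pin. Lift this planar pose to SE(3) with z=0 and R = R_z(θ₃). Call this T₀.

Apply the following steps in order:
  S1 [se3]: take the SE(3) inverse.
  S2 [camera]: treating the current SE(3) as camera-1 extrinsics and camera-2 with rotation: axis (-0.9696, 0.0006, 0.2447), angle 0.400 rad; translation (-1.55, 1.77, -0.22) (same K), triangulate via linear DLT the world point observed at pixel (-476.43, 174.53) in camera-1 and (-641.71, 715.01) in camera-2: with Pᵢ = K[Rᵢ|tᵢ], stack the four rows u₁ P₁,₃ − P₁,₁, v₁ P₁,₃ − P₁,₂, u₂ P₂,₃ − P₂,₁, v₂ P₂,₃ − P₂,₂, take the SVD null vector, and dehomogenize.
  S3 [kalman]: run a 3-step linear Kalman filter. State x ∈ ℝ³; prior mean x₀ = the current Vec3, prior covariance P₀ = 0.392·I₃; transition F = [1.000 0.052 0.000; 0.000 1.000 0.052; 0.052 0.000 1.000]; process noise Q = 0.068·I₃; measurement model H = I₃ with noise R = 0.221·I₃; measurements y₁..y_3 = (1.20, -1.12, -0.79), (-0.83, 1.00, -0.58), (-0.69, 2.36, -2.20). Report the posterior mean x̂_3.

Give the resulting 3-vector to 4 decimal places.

result = (-0.4531, 1.0022, -1.1116)

source (fourbar_fk): coupler pose = R=[0.8721 -0.4893 0.0000; 0.4893 0.8721 0.0000; 0.0000 0.0000 1.0000], t=(0.5881, 0.4814, 0.0000)
after S1 (invert_se3): R=[0.8721 0.4893 0.0000; -0.4893 0.8721 0.0000; 0.0000 0.0000 1.0000], t=(-0.7484, -0.1321, 0.0000)
after S2 (triangulate): (-1.4451, -0.8612, 1.6952)
after S3 (kf_track): (-0.4531, 1.0022, -1.1116)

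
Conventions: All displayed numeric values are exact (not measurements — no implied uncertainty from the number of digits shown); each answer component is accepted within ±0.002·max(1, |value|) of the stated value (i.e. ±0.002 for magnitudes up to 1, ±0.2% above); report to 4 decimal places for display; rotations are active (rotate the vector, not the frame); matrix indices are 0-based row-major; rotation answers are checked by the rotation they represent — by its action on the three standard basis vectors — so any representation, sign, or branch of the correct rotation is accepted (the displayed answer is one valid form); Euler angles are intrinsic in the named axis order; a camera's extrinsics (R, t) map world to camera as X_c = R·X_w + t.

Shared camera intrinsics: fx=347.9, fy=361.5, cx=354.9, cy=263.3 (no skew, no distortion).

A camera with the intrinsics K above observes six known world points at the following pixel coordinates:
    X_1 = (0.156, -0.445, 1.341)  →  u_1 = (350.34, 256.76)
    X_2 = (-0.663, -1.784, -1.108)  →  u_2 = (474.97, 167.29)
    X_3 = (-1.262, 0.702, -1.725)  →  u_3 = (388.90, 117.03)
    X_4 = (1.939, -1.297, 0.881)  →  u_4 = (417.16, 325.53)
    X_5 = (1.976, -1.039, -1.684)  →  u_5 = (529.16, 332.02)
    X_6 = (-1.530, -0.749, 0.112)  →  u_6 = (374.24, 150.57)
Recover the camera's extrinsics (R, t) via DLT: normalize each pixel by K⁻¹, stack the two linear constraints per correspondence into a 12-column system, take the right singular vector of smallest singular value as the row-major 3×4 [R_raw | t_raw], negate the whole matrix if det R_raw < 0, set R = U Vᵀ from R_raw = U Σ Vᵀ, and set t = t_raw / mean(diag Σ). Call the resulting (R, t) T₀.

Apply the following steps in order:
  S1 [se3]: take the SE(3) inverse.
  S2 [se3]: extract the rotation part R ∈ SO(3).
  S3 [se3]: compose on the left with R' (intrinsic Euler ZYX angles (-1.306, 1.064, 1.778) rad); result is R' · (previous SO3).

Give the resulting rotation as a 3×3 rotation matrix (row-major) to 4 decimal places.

source (pnp_recover): camera pose = R=[0.2919 -0.7598 -0.5809; 0.9559 0.2524 0.1502; 0.0325 -0.5992 0.8000], t=(0.3000, -0.3701, 5.9406)
after S1 (invert_se3): R=[0.2919 0.9559 0.0325; -0.7598 0.2524 -0.5992; -0.5809 0.1502 0.8000], t=(0.0730, 3.8807, -4.5224)
after S2 (rot_of_se3): [0.2919 0.9559 0.0325; -0.7598 0.2524 -0.5992; -0.5809 0.1502 0.8000]
after S3 (compose_so3): [0.5939 -0.0211 -0.8043; 0.5796 -0.6822 0.4458; -0.5581 -0.7309 -0.3929]

rotation (matrix) = ((0.5939, -0.0211, -0.8043), (0.5796, -0.6822, 0.4458), (-0.5581, -0.7309, -0.3929))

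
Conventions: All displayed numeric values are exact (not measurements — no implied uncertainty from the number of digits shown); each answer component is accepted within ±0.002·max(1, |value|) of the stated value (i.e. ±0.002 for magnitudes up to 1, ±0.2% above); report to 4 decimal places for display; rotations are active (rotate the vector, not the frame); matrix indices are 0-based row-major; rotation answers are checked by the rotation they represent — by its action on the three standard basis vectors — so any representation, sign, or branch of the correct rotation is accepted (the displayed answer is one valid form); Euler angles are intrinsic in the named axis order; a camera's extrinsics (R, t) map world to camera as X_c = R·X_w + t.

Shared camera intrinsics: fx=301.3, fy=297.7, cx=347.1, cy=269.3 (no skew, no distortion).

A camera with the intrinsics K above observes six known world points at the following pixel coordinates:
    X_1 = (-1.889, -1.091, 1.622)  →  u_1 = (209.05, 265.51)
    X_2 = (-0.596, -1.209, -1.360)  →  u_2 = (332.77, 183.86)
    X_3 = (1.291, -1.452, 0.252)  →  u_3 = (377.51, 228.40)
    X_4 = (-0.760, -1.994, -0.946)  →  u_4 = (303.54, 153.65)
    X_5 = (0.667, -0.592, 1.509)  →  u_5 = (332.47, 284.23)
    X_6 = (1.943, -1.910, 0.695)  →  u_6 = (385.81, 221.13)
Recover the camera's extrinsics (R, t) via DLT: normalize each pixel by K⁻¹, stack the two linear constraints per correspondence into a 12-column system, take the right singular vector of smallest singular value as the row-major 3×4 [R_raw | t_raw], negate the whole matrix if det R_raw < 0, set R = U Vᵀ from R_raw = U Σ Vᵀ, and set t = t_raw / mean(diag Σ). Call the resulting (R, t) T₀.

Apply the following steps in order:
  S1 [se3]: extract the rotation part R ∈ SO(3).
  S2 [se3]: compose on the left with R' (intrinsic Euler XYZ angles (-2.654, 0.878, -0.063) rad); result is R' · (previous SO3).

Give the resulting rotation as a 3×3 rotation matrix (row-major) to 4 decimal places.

source (pnp_recover): camera pose = R=[0.8681 0.1679 -0.4671; -0.0048 0.9438 0.3304; 0.4964 -0.2845 0.8201], t=(-0.1100, 0.4101, 5.1687)
after S1 (rot_of_se3): [0.8681 0.1679 -0.4671; -0.0048 0.9438 0.3304; 0.4964 -0.2845 0.8201]
after S2 (compose_so3): [0.9351 -0.0739 0.3466; -0.1112 -0.9898 0.0887; 0.3365 -0.1215 -0.9338]

rotation (matrix) = ((0.9351, -0.0739, 0.3466), (-0.1112, -0.9898, 0.0887), (0.3365, -0.1215, -0.9338))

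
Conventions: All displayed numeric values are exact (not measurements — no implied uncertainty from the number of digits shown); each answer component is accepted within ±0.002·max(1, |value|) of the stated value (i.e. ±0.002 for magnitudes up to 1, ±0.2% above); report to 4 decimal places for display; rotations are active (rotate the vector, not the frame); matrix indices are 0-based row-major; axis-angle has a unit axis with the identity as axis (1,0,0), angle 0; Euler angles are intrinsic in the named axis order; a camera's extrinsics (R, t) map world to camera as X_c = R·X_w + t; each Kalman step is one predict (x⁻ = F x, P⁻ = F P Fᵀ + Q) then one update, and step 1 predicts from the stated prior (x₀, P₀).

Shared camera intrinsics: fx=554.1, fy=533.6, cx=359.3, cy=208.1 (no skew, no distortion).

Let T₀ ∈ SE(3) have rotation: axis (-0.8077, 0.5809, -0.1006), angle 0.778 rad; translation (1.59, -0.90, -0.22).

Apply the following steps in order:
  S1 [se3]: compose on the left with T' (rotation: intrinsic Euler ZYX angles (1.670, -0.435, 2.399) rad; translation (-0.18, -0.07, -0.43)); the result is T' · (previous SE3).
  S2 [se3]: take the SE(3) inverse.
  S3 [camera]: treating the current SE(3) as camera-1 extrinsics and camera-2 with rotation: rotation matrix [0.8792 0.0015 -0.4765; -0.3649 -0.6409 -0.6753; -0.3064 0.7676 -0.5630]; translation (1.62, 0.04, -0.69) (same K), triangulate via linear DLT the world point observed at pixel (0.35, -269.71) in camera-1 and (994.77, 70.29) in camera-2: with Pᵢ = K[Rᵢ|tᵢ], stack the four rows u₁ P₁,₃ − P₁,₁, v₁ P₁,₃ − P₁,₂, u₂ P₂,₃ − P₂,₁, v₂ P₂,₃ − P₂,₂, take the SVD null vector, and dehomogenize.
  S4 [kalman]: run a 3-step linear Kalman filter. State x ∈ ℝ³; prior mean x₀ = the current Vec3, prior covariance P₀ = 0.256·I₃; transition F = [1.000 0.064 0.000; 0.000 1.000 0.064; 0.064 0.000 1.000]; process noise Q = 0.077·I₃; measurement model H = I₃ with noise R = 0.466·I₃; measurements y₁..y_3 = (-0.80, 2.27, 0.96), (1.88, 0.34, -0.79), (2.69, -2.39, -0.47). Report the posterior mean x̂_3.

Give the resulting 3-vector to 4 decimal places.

after S1 (compose_se3): R=[-0.4841 0.2472 0.8393; 0.7110 -0.4480 0.5420; 0.5100 0.8592 0.0411], t=(-1.1493, 1.4717, -0.1649)
after S2 (invert_se3): R=[-0.4841 0.7110 0.5100; 0.2472 -0.4480 0.8592; 0.8393 0.5420 0.0411], t=(-1.5187, 1.0850, 0.1737)
after S3 (triangulate): (-0.5934, 1.7596, -0.7965)
after S4 (kf_track): (1.1706, 0.0887, -0.4057)

result = (1.1706, 0.0887, -0.4057)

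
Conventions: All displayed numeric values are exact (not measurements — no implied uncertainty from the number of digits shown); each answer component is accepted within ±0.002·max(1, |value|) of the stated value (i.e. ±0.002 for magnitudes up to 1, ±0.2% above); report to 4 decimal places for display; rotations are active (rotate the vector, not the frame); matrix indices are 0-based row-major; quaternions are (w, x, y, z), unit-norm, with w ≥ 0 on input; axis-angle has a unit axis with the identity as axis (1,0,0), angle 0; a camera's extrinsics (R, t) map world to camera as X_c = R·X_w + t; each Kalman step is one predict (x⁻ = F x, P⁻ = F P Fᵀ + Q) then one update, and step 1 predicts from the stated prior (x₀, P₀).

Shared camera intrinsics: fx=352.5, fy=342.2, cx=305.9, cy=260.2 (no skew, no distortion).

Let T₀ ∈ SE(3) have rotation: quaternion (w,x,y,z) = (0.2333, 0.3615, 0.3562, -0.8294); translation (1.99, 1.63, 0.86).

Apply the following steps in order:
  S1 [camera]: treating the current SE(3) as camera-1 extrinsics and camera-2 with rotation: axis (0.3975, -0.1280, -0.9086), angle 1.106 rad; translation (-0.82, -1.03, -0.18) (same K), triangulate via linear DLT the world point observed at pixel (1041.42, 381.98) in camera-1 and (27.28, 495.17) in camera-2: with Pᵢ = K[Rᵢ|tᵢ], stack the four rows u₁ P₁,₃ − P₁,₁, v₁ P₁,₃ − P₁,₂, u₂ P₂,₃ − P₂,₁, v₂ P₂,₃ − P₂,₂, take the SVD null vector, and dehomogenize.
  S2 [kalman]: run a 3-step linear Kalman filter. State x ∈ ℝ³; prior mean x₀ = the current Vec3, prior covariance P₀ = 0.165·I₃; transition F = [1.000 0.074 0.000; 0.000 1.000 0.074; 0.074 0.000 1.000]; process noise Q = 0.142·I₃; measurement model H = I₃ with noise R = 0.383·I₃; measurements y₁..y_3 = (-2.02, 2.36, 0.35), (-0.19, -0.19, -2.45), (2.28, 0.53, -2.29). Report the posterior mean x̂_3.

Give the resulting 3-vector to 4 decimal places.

after S1 (triangulate): (-1.4785, 1.2982, 0.5150)
after S2 (kf_track): (0.5039, 0.7177, -1.5639)

result = (0.5039, 0.7177, -1.5639)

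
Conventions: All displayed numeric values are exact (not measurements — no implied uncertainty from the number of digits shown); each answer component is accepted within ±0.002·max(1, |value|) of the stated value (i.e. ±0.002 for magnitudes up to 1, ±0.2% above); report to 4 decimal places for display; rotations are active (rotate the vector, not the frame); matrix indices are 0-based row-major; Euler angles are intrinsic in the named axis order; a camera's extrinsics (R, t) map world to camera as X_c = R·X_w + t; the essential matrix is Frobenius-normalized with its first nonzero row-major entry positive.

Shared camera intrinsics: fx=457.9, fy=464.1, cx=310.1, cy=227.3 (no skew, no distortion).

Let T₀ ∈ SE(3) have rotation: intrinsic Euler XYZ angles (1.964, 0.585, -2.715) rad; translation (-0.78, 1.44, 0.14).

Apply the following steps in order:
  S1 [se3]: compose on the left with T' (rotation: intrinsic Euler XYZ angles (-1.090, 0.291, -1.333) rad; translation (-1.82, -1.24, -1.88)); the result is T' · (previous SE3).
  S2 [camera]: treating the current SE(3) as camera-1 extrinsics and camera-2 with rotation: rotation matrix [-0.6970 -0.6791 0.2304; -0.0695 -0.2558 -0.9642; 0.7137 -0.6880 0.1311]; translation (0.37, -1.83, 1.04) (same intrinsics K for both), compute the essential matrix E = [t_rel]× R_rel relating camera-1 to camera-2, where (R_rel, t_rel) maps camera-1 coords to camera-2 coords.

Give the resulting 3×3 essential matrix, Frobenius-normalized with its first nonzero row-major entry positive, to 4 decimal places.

after S1 (compose_se3): R=[-0.6209 0.3829 -0.6840; -0.0593 -0.8930 -0.4461; -0.7816 -0.2364 0.5772], t=(-0.6152, -0.9229, -2.9522)
after S2 (essential): [0.2950 -0.2054 0.1282; 0.4743 -0.2980 0.2022; 0.3658 0.6023 0.0567]

matrix = [0.2950 -0.2054 0.1282; 0.4743 -0.2980 0.2022; 0.3658 0.6023 0.0567]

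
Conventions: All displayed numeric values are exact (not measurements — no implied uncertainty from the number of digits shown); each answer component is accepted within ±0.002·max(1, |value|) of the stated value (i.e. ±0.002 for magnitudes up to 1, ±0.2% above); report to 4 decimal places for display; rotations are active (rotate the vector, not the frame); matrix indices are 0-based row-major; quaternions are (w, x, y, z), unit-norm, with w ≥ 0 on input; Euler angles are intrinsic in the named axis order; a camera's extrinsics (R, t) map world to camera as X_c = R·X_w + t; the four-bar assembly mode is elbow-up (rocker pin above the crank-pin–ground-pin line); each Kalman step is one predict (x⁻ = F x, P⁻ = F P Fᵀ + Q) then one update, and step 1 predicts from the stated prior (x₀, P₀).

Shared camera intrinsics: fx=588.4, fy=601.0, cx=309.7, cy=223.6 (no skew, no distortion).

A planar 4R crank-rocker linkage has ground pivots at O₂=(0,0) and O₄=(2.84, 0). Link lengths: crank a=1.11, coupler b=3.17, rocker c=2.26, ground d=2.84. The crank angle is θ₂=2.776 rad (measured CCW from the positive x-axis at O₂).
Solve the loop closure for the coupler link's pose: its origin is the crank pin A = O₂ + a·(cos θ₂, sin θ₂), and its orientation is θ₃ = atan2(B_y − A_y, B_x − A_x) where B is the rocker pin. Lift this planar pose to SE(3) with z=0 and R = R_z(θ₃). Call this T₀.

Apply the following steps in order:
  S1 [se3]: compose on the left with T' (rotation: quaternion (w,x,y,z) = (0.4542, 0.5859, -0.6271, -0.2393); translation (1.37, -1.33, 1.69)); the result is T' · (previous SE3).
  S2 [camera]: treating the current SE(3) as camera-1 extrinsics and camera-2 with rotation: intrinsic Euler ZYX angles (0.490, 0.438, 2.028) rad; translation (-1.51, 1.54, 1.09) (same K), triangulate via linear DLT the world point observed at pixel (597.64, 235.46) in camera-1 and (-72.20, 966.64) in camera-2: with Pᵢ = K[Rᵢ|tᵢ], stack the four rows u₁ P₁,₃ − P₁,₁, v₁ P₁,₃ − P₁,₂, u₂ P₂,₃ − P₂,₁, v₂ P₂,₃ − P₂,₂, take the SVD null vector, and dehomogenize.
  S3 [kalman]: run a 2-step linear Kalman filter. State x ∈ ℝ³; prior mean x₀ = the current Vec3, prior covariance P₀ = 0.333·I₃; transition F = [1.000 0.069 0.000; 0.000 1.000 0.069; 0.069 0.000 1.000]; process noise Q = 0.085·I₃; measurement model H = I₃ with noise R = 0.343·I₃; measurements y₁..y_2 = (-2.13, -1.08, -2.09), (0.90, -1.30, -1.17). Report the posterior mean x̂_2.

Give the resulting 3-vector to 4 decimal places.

result = (-0.2091, -0.8168, -1.3665)

source (fourbar_fk): coupler pose = R=[0.8695 -0.4940 0.0000; 0.4940 0.8695 0.0000; 0.0000 0.0000 1.0000], t=(-1.0366, 0.3968, 0.0000)
after S1 (compose_se3): R=[-0.1695 -0.4988 -0.8500; -0.7296 0.6433 -0.2321; 0.6626 0.5808 -0.4729], t=(1.0620, -0.2640, 1.7205)
after S2 (triangulate): (0.3027, 0.5999, -0.6452)
after S3 (kf_track): (-0.2091, -0.8168, -1.3665)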